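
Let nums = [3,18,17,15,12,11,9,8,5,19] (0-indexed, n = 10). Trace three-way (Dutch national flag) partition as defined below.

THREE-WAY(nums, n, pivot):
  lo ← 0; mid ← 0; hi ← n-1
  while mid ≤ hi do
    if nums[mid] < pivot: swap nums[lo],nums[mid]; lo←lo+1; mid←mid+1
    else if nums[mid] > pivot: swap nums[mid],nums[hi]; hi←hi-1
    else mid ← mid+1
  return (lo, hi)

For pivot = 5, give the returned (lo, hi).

(1, 1)

lo=0 mid=0 hi=9
3<5: swap(0,0), lo=1 mid=1 ⇒ [3,18,17,15,12,11,9,8,5,19]
18>5: swap(1,9), hi=8 ⇒ [3,19,17,15,12,11,9,8,5,18]
19>5: swap(1,8), hi=7 ⇒ [3,5,17,15,12,11,9,8,19,18]
5=5: mid=2
17>5: swap(2,7), hi=6 ⇒ [3,5,8,15,12,11,9,17,19,18]
8>5: swap(2,6), hi=5 ⇒ [3,5,9,15,12,11,8,17,19,18]
9>5: swap(2,5), hi=4 ⇒ [3,5,11,15,12,9,8,17,19,18]
11>5: swap(2,4), hi=3 ⇒ [3,5,12,15,11,9,8,17,19,18]
12>5: swap(2,3), hi=2 ⇒ [3,5,15,12,11,9,8,17,19,18]
15>5: swap(2,2), hi=1 ⇒ [3,5,15,12,11,9,8,17,19,18]
done. lo=1 hi=1; nums=[3,5,15,12,11,9,8,17,19,18]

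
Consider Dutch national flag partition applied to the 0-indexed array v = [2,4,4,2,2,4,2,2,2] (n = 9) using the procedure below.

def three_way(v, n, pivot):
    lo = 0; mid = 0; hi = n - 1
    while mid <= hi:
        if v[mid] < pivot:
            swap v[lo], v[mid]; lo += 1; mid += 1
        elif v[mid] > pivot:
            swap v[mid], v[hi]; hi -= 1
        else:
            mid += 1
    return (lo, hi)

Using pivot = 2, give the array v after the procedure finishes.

lo=0 mid=0 hi=8
2=2: mid=1
4>2: swap(1,8), hi=7 ⇒ [2,2,4,2,2,4,2,2,4]
2=2: mid=2
4>2: swap(2,7), hi=6 ⇒ [2,2,2,2,2,4,2,4,4]
2=2: mid=3
2=2: mid=4
2=2: mid=5
4>2: swap(5,6), hi=5 ⇒ [2,2,2,2,2,2,4,4,4]
2=2: mid=6
done. lo=0 hi=5; v=[2,2,2,2,2,2,4,4,4]

[2,2,2,2,2,2,4,4,4]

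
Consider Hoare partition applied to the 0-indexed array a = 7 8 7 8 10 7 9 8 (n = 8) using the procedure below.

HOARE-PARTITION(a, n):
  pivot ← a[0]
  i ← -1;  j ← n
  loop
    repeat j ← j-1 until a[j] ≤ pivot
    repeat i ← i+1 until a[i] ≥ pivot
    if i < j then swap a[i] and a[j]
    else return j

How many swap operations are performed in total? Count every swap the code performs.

pivot = a[0] = 7; i = -1, j = 8
j→5 (a[5]=7≤7), i→0 (a[0]=7≥7); i<j, swap → 7 8 7 8 10 7 9 8
j→2 (a[2]=7≤7), i→1 (a[1]=8≥7); i<j, swap → 7 7 8 8 10 7 9 8
j→1, i→2; i≥j, return j=1. a = 7 7 8 8 10 7 9 8

2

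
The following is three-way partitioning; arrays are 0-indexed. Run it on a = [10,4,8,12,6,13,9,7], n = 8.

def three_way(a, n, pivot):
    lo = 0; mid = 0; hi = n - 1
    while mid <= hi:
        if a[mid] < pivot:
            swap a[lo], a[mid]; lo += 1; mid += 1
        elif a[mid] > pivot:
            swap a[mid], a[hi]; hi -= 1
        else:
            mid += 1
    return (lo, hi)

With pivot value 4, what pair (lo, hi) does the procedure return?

(0, 0)

lo=0 mid=0 hi=7
10>4: swap(0,7), hi=6 ⇒ [7,4,8,12,6,13,9,10]
7>4: swap(0,6), hi=5 ⇒ [9,4,8,12,6,13,7,10]
9>4: swap(0,5), hi=4 ⇒ [13,4,8,12,6,9,7,10]
13>4: swap(0,4), hi=3 ⇒ [6,4,8,12,13,9,7,10]
6>4: swap(0,3), hi=2 ⇒ [12,4,8,6,13,9,7,10]
12>4: swap(0,2), hi=1 ⇒ [8,4,12,6,13,9,7,10]
8>4: swap(0,1), hi=0 ⇒ [4,8,12,6,13,9,7,10]
4=4: mid=1
done. lo=0 hi=0; a=[4,8,12,6,13,9,7,10]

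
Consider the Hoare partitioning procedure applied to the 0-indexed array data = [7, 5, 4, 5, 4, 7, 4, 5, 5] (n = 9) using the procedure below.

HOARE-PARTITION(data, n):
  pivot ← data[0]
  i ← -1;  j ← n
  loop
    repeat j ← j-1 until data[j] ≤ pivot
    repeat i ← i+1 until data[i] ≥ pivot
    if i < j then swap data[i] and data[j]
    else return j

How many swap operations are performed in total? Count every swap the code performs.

pivot=7
j stops at 8 (5), i stops at 0 (7); swap ⇒ [5, 5, 4, 5, 4, 7, 4, 5, 7]
j stops at 7 (5), i stops at 5 (7); swap ⇒ [5, 5, 4, 5, 4, 5, 4, 7, 7]
j stops at 6, i stops at 7; i≥j ⇒ return 6. data=[5, 5, 4, 5, 4, 5, 4, 7, 7]

2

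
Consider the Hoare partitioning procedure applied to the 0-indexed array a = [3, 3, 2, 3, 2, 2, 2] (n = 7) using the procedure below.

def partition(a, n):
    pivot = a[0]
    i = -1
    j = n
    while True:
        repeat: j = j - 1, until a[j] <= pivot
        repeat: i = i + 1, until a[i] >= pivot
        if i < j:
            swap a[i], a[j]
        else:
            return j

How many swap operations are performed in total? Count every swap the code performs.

pivot=3
j stops at 6 (2), i stops at 0 (3); swap ⇒ [2, 3, 2, 3, 2, 2, 3]
j stops at 5 (2), i stops at 1 (3); swap ⇒ [2, 2, 2, 3, 2, 3, 3]
j stops at 4 (2), i stops at 3 (3); swap ⇒ [2, 2, 2, 2, 3, 3, 3]
j stops at 3, i stops at 4; i≥j ⇒ return 3. a=[2, 2, 2, 2, 3, 3, 3]

3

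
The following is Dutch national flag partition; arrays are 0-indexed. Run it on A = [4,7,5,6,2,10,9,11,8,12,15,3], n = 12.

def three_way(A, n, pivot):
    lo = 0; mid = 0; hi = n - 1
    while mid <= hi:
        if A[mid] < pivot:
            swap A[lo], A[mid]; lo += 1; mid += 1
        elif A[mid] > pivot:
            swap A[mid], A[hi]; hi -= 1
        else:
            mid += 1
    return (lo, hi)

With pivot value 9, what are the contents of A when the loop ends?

pivot = 9; lo=0, mid=0, hi=11
A[mid]=4<9: swap A[0],A[0]; lo=1,mid=1 → [4,7,5,6,2,10,9,11,8,12,15,3]
A[mid]=7<9: swap A[1],A[1]; lo=2,mid=2 → [4,7,5,6,2,10,9,11,8,12,15,3]
A[mid]=5<9: swap A[2],A[2]; lo=3,mid=3 → [4,7,5,6,2,10,9,11,8,12,15,3]
A[mid]=6<9: swap A[3],A[3]; lo=4,mid=4 → [4,7,5,6,2,10,9,11,8,12,15,3]
A[mid]=2<9: swap A[4],A[4]; lo=5,mid=5 → [4,7,5,6,2,10,9,11,8,12,15,3]
A[mid]=10>9: swap A[5],A[11]; hi=10 → [4,7,5,6,2,3,9,11,8,12,15,10]
A[mid]=3<9: swap A[5],A[5]; lo=6,mid=6 → [4,7,5,6,2,3,9,11,8,12,15,10]
A[mid]=9=9: mid=7
A[mid]=11>9: swap A[7],A[10]; hi=9 → [4,7,5,6,2,3,9,15,8,12,11,10]
A[mid]=15>9: swap A[7],A[9]; hi=8 → [4,7,5,6,2,3,9,12,8,15,11,10]
A[mid]=12>9: swap A[7],A[8]; hi=7 → [4,7,5,6,2,3,9,8,12,15,11,10]
A[mid]=8<9: swap A[6],A[7]; lo=7,mid=8 → [4,7,5,6,2,3,8,9,12,15,11,10]
end: lo=7, hi=7; A = [4,7,5,6,2,3,8,9,12,15,11,10]

[4,7,5,6,2,3,8,9,12,15,11,10]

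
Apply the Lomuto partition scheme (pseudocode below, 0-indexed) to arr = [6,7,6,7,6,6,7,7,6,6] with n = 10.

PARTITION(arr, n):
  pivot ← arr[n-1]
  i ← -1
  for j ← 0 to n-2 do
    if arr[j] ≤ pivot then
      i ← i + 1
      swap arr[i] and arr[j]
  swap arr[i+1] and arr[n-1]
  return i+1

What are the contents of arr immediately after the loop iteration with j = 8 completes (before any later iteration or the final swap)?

[6,6,6,6,6,7,7,7,7,6]

pivot=6, i=-1
j=0: 6≤6, i=0, swap(0,0) ⇒ [6,7,6,7,6,6,7,7,6,6]
j=1: 7>6, skip
j=2: 6≤6, i=1, swap(1,2) ⇒ [6,6,7,7,6,6,7,7,6,6]
j=3: 7>6, skip
j=4: 6≤6, i=2, swap(2,4) ⇒ [6,6,6,7,7,6,7,7,6,6]
j=5: 6≤6, i=3, swap(3,5) ⇒ [6,6,6,6,7,7,7,7,6,6]
j=6: 7>6, skip
j=7: 7>6, skip
j=8: 6≤6, i=4, swap(4,8) ⇒ [6,6,6,6,6,7,7,7,7,6]
(after j=8) arr = [6,6,6,6,6,7,7,7,7,6]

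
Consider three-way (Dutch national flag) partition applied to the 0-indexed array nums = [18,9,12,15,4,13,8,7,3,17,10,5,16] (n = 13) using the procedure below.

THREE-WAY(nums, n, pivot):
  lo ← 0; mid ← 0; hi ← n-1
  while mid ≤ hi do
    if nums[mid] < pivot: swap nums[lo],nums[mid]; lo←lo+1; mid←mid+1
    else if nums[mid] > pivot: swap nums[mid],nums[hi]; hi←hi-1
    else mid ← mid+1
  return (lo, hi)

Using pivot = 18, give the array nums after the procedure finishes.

[9,12,15,4,13,8,7,3,17,10,5,16,18]

pivot = 18; lo=0, mid=0, hi=12
nums[mid]=18=18: mid=1
nums[mid]=9<18: swap nums[0],nums[1]; lo=1,mid=2 → [9,18,12,15,4,13,8,7,3,17,10,5,16]
nums[mid]=12<18: swap nums[1],nums[2]; lo=2,mid=3 → [9,12,18,15,4,13,8,7,3,17,10,5,16]
nums[mid]=15<18: swap nums[2],nums[3]; lo=3,mid=4 → [9,12,15,18,4,13,8,7,3,17,10,5,16]
nums[mid]=4<18: swap nums[3],nums[4]; lo=4,mid=5 → [9,12,15,4,18,13,8,7,3,17,10,5,16]
nums[mid]=13<18: swap nums[4],nums[5]; lo=5,mid=6 → [9,12,15,4,13,18,8,7,3,17,10,5,16]
nums[mid]=8<18: swap nums[5],nums[6]; lo=6,mid=7 → [9,12,15,4,13,8,18,7,3,17,10,5,16]
nums[mid]=7<18: swap nums[6],nums[7]; lo=7,mid=8 → [9,12,15,4,13,8,7,18,3,17,10,5,16]
nums[mid]=3<18: swap nums[7],nums[8]; lo=8,mid=9 → [9,12,15,4,13,8,7,3,18,17,10,5,16]
nums[mid]=17<18: swap nums[8],nums[9]; lo=9,mid=10 → [9,12,15,4,13,8,7,3,17,18,10,5,16]
nums[mid]=10<18: swap nums[9],nums[10]; lo=10,mid=11 → [9,12,15,4,13,8,7,3,17,10,18,5,16]
nums[mid]=5<18: swap nums[10],nums[11]; lo=11,mid=12 → [9,12,15,4,13,8,7,3,17,10,5,18,16]
nums[mid]=16<18: swap nums[11],nums[12]; lo=12,mid=13 → [9,12,15,4,13,8,7,3,17,10,5,16,18]
end: lo=12, hi=12; nums = [9,12,15,4,13,8,7,3,17,10,5,16,18]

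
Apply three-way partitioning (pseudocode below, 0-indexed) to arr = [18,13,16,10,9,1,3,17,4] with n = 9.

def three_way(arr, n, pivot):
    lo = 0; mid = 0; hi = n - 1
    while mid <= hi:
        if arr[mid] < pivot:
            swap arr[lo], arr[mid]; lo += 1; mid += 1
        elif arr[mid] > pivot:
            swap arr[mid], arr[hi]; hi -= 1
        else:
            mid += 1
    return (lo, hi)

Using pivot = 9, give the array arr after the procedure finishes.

[4,3,1,9,10,16,17,13,18]

pivot = 9; lo=0, mid=0, hi=8
arr[mid]=18>9: swap arr[0],arr[8]; hi=7 → [4,13,16,10,9,1,3,17,18]
arr[mid]=4<9: swap arr[0],arr[0]; lo=1,mid=1 → [4,13,16,10,9,1,3,17,18]
arr[mid]=13>9: swap arr[1],arr[7]; hi=6 → [4,17,16,10,9,1,3,13,18]
arr[mid]=17>9: swap arr[1],arr[6]; hi=5 → [4,3,16,10,9,1,17,13,18]
arr[mid]=3<9: swap arr[1],arr[1]; lo=2,mid=2 → [4,3,16,10,9,1,17,13,18]
arr[mid]=16>9: swap arr[2],arr[5]; hi=4 → [4,3,1,10,9,16,17,13,18]
arr[mid]=1<9: swap arr[2],arr[2]; lo=3,mid=3 → [4,3,1,10,9,16,17,13,18]
arr[mid]=10>9: swap arr[3],arr[4]; hi=3 → [4,3,1,9,10,16,17,13,18]
arr[mid]=9=9: mid=4
end: lo=3, hi=3; arr = [4,3,1,9,10,16,17,13,18]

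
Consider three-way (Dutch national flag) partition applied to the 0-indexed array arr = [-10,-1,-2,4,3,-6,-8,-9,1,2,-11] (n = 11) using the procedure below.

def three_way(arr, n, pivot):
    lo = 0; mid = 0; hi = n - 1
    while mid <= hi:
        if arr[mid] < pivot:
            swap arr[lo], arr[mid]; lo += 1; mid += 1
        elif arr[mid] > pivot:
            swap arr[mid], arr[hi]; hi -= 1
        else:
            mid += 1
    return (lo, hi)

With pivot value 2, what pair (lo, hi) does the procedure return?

(8, 8)

lo=0 mid=0 hi=10
-10<2: swap(0,0), lo=1 mid=1 ⇒ [-10,-1,-2,4,3,-6,-8,-9,1,2,-11]
-1<2: swap(1,1), lo=2 mid=2 ⇒ [-10,-1,-2,4,3,-6,-8,-9,1,2,-11]
-2<2: swap(2,2), lo=3 mid=3 ⇒ [-10,-1,-2,4,3,-6,-8,-9,1,2,-11]
4>2: swap(3,10), hi=9 ⇒ [-10,-1,-2,-11,3,-6,-8,-9,1,2,4]
-11<2: swap(3,3), lo=4 mid=4 ⇒ [-10,-1,-2,-11,3,-6,-8,-9,1,2,4]
3>2: swap(4,9), hi=8 ⇒ [-10,-1,-2,-11,2,-6,-8,-9,1,3,4]
2=2: mid=5
-6<2: swap(4,5), lo=5 mid=6 ⇒ [-10,-1,-2,-11,-6,2,-8,-9,1,3,4]
-8<2: swap(5,6), lo=6 mid=7 ⇒ [-10,-1,-2,-11,-6,-8,2,-9,1,3,4]
-9<2: swap(6,7), lo=7 mid=8 ⇒ [-10,-1,-2,-11,-6,-8,-9,2,1,3,4]
1<2: swap(7,8), lo=8 mid=9 ⇒ [-10,-1,-2,-11,-6,-8,-9,1,2,3,4]
done. lo=8 hi=8; arr=[-10,-1,-2,-11,-6,-8,-9,1,2,3,4]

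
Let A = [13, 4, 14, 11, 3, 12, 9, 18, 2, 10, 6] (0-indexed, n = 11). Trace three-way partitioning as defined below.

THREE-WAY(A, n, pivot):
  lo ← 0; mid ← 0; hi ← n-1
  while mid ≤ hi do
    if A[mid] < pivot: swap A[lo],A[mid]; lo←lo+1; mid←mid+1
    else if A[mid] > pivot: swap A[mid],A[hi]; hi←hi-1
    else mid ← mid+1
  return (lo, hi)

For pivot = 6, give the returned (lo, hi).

(3, 3)

pivot = 6; lo=0, mid=0, hi=10
A[mid]=13>6: swap A[0],A[10]; hi=9 → [6, 4, 14, 11, 3, 12, 9, 18, 2, 10, 13]
A[mid]=6=6: mid=1
A[mid]=4<6: swap A[0],A[1]; lo=1,mid=2 → [4, 6, 14, 11, 3, 12, 9, 18, 2, 10, 13]
A[mid]=14>6: swap A[2],A[9]; hi=8 → [4, 6, 10, 11, 3, 12, 9, 18, 2, 14, 13]
A[mid]=10>6: swap A[2],A[8]; hi=7 → [4, 6, 2, 11, 3, 12, 9, 18, 10, 14, 13]
A[mid]=2<6: swap A[1],A[2]; lo=2,mid=3 → [4, 2, 6, 11, 3, 12, 9, 18, 10, 14, 13]
A[mid]=11>6: swap A[3],A[7]; hi=6 → [4, 2, 6, 18, 3, 12, 9, 11, 10, 14, 13]
A[mid]=18>6: swap A[3],A[6]; hi=5 → [4, 2, 6, 9, 3, 12, 18, 11, 10, 14, 13]
A[mid]=9>6: swap A[3],A[5]; hi=4 → [4, 2, 6, 12, 3, 9, 18, 11, 10, 14, 13]
A[mid]=12>6: swap A[3],A[4]; hi=3 → [4, 2, 6, 3, 12, 9, 18, 11, 10, 14, 13]
A[mid]=3<6: swap A[2],A[3]; lo=3,mid=4 → [4, 2, 3, 6, 12, 9, 18, 11, 10, 14, 13]
end: lo=3, hi=3; A = [4, 2, 3, 6, 12, 9, 18, 11, 10, 14, 13]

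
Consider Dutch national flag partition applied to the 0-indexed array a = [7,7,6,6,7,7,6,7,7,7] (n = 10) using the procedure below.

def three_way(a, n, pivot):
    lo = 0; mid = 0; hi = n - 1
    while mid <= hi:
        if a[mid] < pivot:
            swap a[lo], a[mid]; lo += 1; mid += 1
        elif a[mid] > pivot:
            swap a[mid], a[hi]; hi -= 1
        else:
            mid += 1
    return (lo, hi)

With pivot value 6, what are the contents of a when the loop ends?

lo=0 mid=0 hi=9
7>6: swap(0,9), hi=8 ⇒ [7,7,6,6,7,7,6,7,7,7]
7>6: swap(0,8), hi=7 ⇒ [7,7,6,6,7,7,6,7,7,7]
7>6: swap(0,7), hi=6 ⇒ [7,7,6,6,7,7,6,7,7,7]
7>6: swap(0,6), hi=5 ⇒ [6,7,6,6,7,7,7,7,7,7]
6=6: mid=1
7>6: swap(1,5), hi=4 ⇒ [6,7,6,6,7,7,7,7,7,7]
7>6: swap(1,4), hi=3 ⇒ [6,7,6,6,7,7,7,7,7,7]
7>6: swap(1,3), hi=2 ⇒ [6,6,6,7,7,7,7,7,7,7]
6=6: mid=2
6=6: mid=3
done. lo=0 hi=2; a=[6,6,6,7,7,7,7,7,7,7]

[6,6,6,7,7,7,7,7,7,7]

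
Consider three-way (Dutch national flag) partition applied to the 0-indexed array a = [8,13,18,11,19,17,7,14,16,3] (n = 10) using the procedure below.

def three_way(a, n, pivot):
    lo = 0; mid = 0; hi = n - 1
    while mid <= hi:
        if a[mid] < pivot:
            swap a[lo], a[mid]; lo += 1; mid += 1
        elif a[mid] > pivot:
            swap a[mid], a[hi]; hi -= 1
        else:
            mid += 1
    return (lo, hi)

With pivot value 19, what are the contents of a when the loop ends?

[8,13,18,11,17,7,14,16,3,19]

lo=0 mid=0 hi=9
8<19: swap(0,0), lo=1 mid=1 ⇒ [8,13,18,11,19,17,7,14,16,3]
13<19: swap(1,1), lo=2 mid=2 ⇒ [8,13,18,11,19,17,7,14,16,3]
18<19: swap(2,2), lo=3 mid=3 ⇒ [8,13,18,11,19,17,7,14,16,3]
11<19: swap(3,3), lo=4 mid=4 ⇒ [8,13,18,11,19,17,7,14,16,3]
19=19: mid=5
17<19: swap(4,5), lo=5 mid=6 ⇒ [8,13,18,11,17,19,7,14,16,3]
7<19: swap(5,6), lo=6 mid=7 ⇒ [8,13,18,11,17,7,19,14,16,3]
14<19: swap(6,7), lo=7 mid=8 ⇒ [8,13,18,11,17,7,14,19,16,3]
16<19: swap(7,8), lo=8 mid=9 ⇒ [8,13,18,11,17,7,14,16,19,3]
3<19: swap(8,9), lo=9 mid=10 ⇒ [8,13,18,11,17,7,14,16,3,19]
done. lo=9 hi=9; a=[8,13,18,11,17,7,14,16,3,19]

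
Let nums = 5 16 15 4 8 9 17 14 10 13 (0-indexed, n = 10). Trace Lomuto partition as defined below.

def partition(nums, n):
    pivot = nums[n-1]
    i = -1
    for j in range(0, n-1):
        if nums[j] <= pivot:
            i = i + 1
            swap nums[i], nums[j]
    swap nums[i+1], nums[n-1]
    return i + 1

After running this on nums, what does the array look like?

5 4 8 9 10 13 17 14 15 16

pivot = nums[9] = 13; i = -1
j=0: nums[0]=5 ≤ 13 → i=0, swap nums[0],nums[0] (no change) → 5 16 15 4 8 9 17 14 10 13
j=1: nums[1]=16 > 13 → no swap
j=2: nums[2]=15 > 13 → no swap
j=3: nums[3]=4 ≤ 13 → i=1, swap nums[1],nums[3] → 5 4 15 16 8 9 17 14 10 13
j=4: nums[4]=8 ≤ 13 → i=2, swap nums[2],nums[4] → 5 4 8 16 15 9 17 14 10 13
j=5: nums[5]=9 ≤ 13 → i=3, swap nums[3],nums[5] → 5 4 8 9 15 16 17 14 10 13
j=6: nums[6]=17 > 13 → no swap
j=7: nums[7]=14 > 13 → no swap
j=8: nums[8]=10 ≤ 13 → i=4, swap nums[4],nums[8] → 5 4 8 9 10 16 17 14 15 13
final swap nums[5],nums[9] → 5 4 8 9 10 13 17 14 15 16; return 5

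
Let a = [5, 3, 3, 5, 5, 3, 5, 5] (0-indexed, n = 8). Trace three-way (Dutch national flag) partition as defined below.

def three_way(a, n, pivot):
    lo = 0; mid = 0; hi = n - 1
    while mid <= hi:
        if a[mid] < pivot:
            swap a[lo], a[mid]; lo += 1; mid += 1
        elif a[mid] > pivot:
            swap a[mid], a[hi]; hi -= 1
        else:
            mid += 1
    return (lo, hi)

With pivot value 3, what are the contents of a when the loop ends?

lo=0 mid=0 hi=7
5>3: swap(0,7), hi=6 ⇒ [5, 3, 3, 5, 5, 3, 5, 5]
5>3: swap(0,6), hi=5 ⇒ [5, 3, 3, 5, 5, 3, 5, 5]
5>3: swap(0,5), hi=4 ⇒ [3, 3, 3, 5, 5, 5, 5, 5]
3=3: mid=1
3=3: mid=2
3=3: mid=3
5>3: swap(3,4), hi=3 ⇒ [3, 3, 3, 5, 5, 5, 5, 5]
5>3: swap(3,3), hi=2 ⇒ [3, 3, 3, 5, 5, 5, 5, 5]
done. lo=0 hi=2; a=[3, 3, 3, 5, 5, 5, 5, 5]

[3, 3, 3, 5, 5, 5, 5, 5]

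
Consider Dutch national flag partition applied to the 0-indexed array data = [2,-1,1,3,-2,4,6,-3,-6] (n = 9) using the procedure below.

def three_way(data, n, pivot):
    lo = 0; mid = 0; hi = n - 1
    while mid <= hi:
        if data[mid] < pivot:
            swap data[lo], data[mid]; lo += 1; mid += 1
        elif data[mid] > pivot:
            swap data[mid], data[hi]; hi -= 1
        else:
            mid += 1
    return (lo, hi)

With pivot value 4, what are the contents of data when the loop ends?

lo=0 mid=0 hi=8
2<4: swap(0,0), lo=1 mid=1 ⇒ [2,-1,1,3,-2,4,6,-3,-6]
-1<4: swap(1,1), lo=2 mid=2 ⇒ [2,-1,1,3,-2,4,6,-3,-6]
1<4: swap(2,2), lo=3 mid=3 ⇒ [2,-1,1,3,-2,4,6,-3,-6]
3<4: swap(3,3), lo=4 mid=4 ⇒ [2,-1,1,3,-2,4,6,-3,-6]
-2<4: swap(4,4), lo=5 mid=5 ⇒ [2,-1,1,3,-2,4,6,-3,-6]
4=4: mid=6
6>4: swap(6,8), hi=7 ⇒ [2,-1,1,3,-2,4,-6,-3,6]
-6<4: swap(5,6), lo=6 mid=7 ⇒ [2,-1,1,3,-2,-6,4,-3,6]
-3<4: swap(6,7), lo=7 mid=8 ⇒ [2,-1,1,3,-2,-6,-3,4,6]
done. lo=7 hi=7; data=[2,-1,1,3,-2,-6,-3,4,6]

[2,-1,1,3,-2,-6,-3,4,6]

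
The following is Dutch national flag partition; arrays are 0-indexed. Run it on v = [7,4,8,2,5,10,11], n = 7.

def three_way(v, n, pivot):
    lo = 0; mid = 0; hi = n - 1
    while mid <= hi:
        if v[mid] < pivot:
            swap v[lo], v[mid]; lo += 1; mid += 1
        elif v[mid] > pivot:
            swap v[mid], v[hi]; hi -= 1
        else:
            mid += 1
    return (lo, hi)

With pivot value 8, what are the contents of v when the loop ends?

[7,4,2,5,8,11,10]

pivot = 8; lo=0, mid=0, hi=6
v[mid]=7<8: swap v[0],v[0]; lo=1,mid=1 → [7,4,8,2,5,10,11]
v[mid]=4<8: swap v[1],v[1]; lo=2,mid=2 → [7,4,8,2,5,10,11]
v[mid]=8=8: mid=3
v[mid]=2<8: swap v[2],v[3]; lo=3,mid=4 → [7,4,2,8,5,10,11]
v[mid]=5<8: swap v[3],v[4]; lo=4,mid=5 → [7,4,2,5,8,10,11]
v[mid]=10>8: swap v[5],v[6]; hi=5 → [7,4,2,5,8,11,10]
v[mid]=11>8: swap v[5],v[5]; hi=4 → [7,4,2,5,8,11,10]
end: lo=4, hi=4; v = [7,4,2,5,8,11,10]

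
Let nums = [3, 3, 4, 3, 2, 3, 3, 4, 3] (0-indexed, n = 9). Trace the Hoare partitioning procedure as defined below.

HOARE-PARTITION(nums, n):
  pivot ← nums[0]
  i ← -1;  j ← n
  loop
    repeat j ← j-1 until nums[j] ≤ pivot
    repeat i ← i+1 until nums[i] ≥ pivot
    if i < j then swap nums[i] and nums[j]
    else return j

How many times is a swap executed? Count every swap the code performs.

4

pivot=3
j stops at 8 (3), i stops at 0 (3); swap ⇒ [3, 3, 4, 3, 2, 3, 3, 4, 3]
j stops at 6 (3), i stops at 1 (3); swap ⇒ [3, 3, 4, 3, 2, 3, 3, 4, 3]
j stops at 5 (3), i stops at 2 (4); swap ⇒ [3, 3, 3, 3, 2, 4, 3, 4, 3]
j stops at 4 (2), i stops at 3 (3); swap ⇒ [3, 3, 3, 2, 3, 4, 3, 4, 3]
j stops at 3, i stops at 4; i≥j ⇒ return 3. nums=[3, 3, 3, 2, 3, 4, 3, 4, 3]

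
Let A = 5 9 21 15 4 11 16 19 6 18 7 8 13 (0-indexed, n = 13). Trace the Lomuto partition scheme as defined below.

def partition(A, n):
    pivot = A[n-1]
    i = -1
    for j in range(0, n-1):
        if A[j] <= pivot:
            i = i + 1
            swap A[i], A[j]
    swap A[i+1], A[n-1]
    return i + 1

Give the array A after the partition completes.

5 9 4 11 6 7 8 13 21 18 15 16 19

pivot=13, i=-1
j=0: 5≤13, i=0, swap(0,0) ⇒ 5 9 21 15 4 11 16 19 6 18 7 8 13
j=1: 9≤13, i=1, swap(1,1) ⇒ 5 9 21 15 4 11 16 19 6 18 7 8 13
j=2: 21>13, skip
j=3: 15>13, skip
j=4: 4≤13, i=2, swap(2,4) ⇒ 5 9 4 15 21 11 16 19 6 18 7 8 13
j=5: 11≤13, i=3, swap(3,5) ⇒ 5 9 4 11 21 15 16 19 6 18 7 8 13
j=6: 16>13, skip
j=7: 19>13, skip
j=8: 6≤13, i=4, swap(4,8) ⇒ 5 9 4 11 6 15 16 19 21 18 7 8 13
j=9: 18>13, skip
j=10: 7≤13, i=5, swap(5,10) ⇒ 5 9 4 11 6 7 16 19 21 18 15 8 13
j=11: 8≤13, i=6, swap(6,11) ⇒ 5 9 4 11 6 7 8 19 21 18 15 16 13
swap(7,12) ⇒ 5 9 4 11 6 7 8 13 21 18 15 16 19; return 7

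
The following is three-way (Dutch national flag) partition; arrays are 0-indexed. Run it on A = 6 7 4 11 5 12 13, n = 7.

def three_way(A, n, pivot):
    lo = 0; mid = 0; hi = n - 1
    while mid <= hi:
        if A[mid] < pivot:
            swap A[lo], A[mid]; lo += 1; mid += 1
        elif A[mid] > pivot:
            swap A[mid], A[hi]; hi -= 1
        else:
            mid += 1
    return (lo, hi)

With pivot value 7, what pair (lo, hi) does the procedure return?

pivot = 7; lo=0, mid=0, hi=6
A[mid]=6<7: swap A[0],A[0]; lo=1,mid=1 → 6 7 4 11 5 12 13
A[mid]=7=7: mid=2
A[mid]=4<7: swap A[1],A[2]; lo=2,mid=3 → 6 4 7 11 5 12 13
A[mid]=11>7: swap A[3],A[6]; hi=5 → 6 4 7 13 5 12 11
A[mid]=13>7: swap A[3],A[5]; hi=4 → 6 4 7 12 5 13 11
A[mid]=12>7: swap A[3],A[4]; hi=3 → 6 4 7 5 12 13 11
A[mid]=5<7: swap A[2],A[3]; lo=3,mid=4 → 6 4 5 7 12 13 11
end: lo=3, hi=3; A = 6 4 5 7 12 13 11

(3, 3)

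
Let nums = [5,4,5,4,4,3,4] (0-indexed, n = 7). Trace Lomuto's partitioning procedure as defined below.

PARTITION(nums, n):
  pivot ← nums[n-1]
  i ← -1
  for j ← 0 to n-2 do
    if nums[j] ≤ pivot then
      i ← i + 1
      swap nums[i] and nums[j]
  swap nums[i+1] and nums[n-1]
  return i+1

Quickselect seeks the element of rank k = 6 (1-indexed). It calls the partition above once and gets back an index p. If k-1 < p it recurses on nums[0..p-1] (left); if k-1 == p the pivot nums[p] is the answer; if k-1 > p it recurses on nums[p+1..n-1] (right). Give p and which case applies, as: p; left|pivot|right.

pivot=4, i=-1
j=0: 5>4, skip
j=1: 4≤4, i=0, swap(0,1) ⇒ [4,5,5,4,4,3,4]
j=2: 5>4, skip
j=3: 4≤4, i=1, swap(1,3) ⇒ [4,4,5,5,4,3,4]
j=4: 4≤4, i=2, swap(2,4) ⇒ [4,4,4,5,5,3,4]
j=5: 3≤4, i=3, swap(3,5) ⇒ [4,4,4,3,5,5,4]
swap(4,6) ⇒ [4,4,4,3,4,5,5]; return 4
p = 4; k-1 = 5 > 4 ⇒ right

4; right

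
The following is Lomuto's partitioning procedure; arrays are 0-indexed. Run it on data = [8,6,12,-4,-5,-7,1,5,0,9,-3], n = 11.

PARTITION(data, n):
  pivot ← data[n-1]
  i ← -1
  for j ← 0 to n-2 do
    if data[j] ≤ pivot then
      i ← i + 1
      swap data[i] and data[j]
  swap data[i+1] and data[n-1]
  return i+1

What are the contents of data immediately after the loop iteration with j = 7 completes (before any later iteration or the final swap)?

[-4,-5,-7,8,6,12,1,5,0,9,-3]

pivot = data[10] = -3; i = -1
j=0: data[0]=8 > -3 → no swap
j=1: data[1]=6 > -3 → no swap
j=2: data[2]=12 > -3 → no swap
j=3: data[3]=-4 ≤ -3 → i=0, swap data[0],data[3] → [-4,6,12,8,-5,-7,1,5,0,9,-3]
j=4: data[4]=-5 ≤ -3 → i=1, swap data[1],data[4] → [-4,-5,12,8,6,-7,1,5,0,9,-3]
j=5: data[5]=-7 ≤ -3 → i=2, swap data[2],data[5] → [-4,-5,-7,8,6,12,1,5,0,9,-3]
j=6: data[6]=1 > -3 → no swap
j=7: data[7]=5 > -3 → no swap
(after j=7) data = [-4,-5,-7,8,6,12,1,5,0,9,-3]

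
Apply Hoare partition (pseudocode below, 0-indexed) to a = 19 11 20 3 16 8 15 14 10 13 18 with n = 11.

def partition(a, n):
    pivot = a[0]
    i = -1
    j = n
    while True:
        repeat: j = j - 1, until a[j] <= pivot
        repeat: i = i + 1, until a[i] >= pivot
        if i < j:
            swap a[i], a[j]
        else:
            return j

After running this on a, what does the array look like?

18 11 13 3 16 8 15 14 10 20 19

pivot = a[0] = 19; i = -1, j = 11
j→10 (a[10]=18≤19), i→0 (a[0]=19≥19); i<j, swap → 18 11 20 3 16 8 15 14 10 13 19
j→9 (a[9]=13≤19), i→2 (a[2]=20≥19); i<j, swap → 18 11 13 3 16 8 15 14 10 20 19
j→8, i→9; i≥j, return j=8. a = 18 11 13 3 16 8 15 14 10 20 19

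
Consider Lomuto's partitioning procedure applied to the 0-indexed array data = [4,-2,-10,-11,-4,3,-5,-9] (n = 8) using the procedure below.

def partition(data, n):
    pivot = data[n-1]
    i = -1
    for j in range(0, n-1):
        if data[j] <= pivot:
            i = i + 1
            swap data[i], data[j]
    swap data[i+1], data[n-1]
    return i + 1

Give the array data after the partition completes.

pivot = data[7] = -9; i = -1
j=0: data[0]=4 > -9 → no swap
j=1: data[1]=-2 > -9 → no swap
j=2: data[2]=-10 ≤ -9 → i=0, swap data[0],data[2] → [-10,-2,4,-11,-4,3,-5,-9]
j=3: data[3]=-11 ≤ -9 → i=1, swap data[1],data[3] → [-10,-11,4,-2,-4,3,-5,-9]
j=4: data[4]=-4 > -9 → no swap
j=5: data[5]=3 > -9 → no swap
j=6: data[6]=-5 > -9 → no swap
final swap data[2],data[7] → [-10,-11,-9,-2,-4,3,-5,4]; return 2

[-10,-11,-9,-2,-4,3,-5,4]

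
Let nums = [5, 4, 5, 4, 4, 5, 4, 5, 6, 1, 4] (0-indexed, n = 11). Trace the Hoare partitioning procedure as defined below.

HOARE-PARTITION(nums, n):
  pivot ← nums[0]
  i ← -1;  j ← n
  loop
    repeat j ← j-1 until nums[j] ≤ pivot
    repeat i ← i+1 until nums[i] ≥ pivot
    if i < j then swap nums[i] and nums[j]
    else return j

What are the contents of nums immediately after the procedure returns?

[4, 4, 1, 4, 4, 5, 4, 5, 6, 5, 5]

pivot=5
j stops at 10 (4), i stops at 0 (5); swap ⇒ [4, 4, 5, 4, 4, 5, 4, 5, 6, 1, 5]
j stops at 9 (1), i stops at 2 (5); swap ⇒ [4, 4, 1, 4, 4, 5, 4, 5, 6, 5, 5]
j stops at 7 (5), i stops at 5 (5); swap ⇒ [4, 4, 1, 4, 4, 5, 4, 5, 6, 5, 5]
j stops at 6, i stops at 7; i≥j ⇒ return 6. nums=[4, 4, 1, 4, 4, 5, 4, 5, 6, 5, 5]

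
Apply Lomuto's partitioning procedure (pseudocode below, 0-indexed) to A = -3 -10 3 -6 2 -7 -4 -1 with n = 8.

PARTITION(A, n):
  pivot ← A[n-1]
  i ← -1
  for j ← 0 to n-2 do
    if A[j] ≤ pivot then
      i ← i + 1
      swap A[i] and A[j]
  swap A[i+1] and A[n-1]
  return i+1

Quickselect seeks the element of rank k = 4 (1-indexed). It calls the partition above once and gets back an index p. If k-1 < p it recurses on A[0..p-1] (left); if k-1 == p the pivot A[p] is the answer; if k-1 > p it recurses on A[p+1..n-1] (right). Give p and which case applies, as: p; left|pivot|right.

pivot=-1, i=-1
j=0: -3≤-1, i=0, swap(0,0) ⇒ -3 -10 3 -6 2 -7 -4 -1
j=1: -10≤-1, i=1, swap(1,1) ⇒ -3 -10 3 -6 2 -7 -4 -1
j=2: 3>-1, skip
j=3: -6≤-1, i=2, swap(2,3) ⇒ -3 -10 -6 3 2 -7 -4 -1
j=4: 2>-1, skip
j=5: -7≤-1, i=3, swap(3,5) ⇒ -3 -10 -6 -7 2 3 -4 -1
j=6: -4≤-1, i=4, swap(4,6) ⇒ -3 -10 -6 -7 -4 3 2 -1
swap(5,7) ⇒ -3 -10 -6 -7 -4 -1 2 3; return 5
p = 5; k-1 = 3 < 5 ⇒ left

5; left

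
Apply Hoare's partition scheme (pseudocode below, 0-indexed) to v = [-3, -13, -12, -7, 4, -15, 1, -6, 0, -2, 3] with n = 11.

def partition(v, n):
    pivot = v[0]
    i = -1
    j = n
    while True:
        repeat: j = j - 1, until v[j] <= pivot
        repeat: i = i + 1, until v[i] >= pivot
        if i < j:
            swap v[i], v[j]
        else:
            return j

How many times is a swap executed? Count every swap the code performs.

2

pivot = v[0] = -3; i = -1, j = 11
j→7 (v[7]=-6≤-3), i→0 (v[0]=-3≥-3); i<j, swap → [-6, -13, -12, -7, 4, -15, 1, -3, 0, -2, 3]
j→5 (v[5]=-15≤-3), i→4 (v[4]=4≥-3); i<j, swap → [-6, -13, -12, -7, -15, 4, 1, -3, 0, -2, 3]
j→4, i→5; i≥j, return j=4. v = [-6, -13, -12, -7, -15, 4, 1, -3, 0, -2, 3]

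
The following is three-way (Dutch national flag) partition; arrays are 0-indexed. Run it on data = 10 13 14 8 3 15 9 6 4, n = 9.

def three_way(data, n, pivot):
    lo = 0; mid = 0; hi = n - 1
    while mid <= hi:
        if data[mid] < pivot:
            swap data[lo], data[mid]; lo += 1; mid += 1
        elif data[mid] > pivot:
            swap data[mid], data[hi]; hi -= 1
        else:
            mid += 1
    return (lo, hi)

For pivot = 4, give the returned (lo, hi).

(1, 1)

lo=0 mid=0 hi=8
10>4: swap(0,8), hi=7 ⇒ 4 13 14 8 3 15 9 6 10
4=4: mid=1
13>4: swap(1,7), hi=6 ⇒ 4 6 14 8 3 15 9 13 10
6>4: swap(1,6), hi=5 ⇒ 4 9 14 8 3 15 6 13 10
9>4: swap(1,5), hi=4 ⇒ 4 15 14 8 3 9 6 13 10
15>4: swap(1,4), hi=3 ⇒ 4 3 14 8 15 9 6 13 10
3<4: swap(0,1), lo=1 mid=2 ⇒ 3 4 14 8 15 9 6 13 10
14>4: swap(2,3), hi=2 ⇒ 3 4 8 14 15 9 6 13 10
8>4: swap(2,2), hi=1 ⇒ 3 4 8 14 15 9 6 13 10
done. lo=1 hi=1; data=3 4 8 14 15 9 6 13 10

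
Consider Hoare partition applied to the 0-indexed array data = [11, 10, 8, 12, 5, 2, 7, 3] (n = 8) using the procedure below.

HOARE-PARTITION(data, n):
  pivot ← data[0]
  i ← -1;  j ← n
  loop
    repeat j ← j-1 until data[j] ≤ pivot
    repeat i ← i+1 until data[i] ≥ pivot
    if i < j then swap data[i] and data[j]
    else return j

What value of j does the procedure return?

pivot = data[0] = 11; i = -1, j = 8
j→7 (data[7]=3≤11), i→0 (data[0]=11≥11); i<j, swap → [3, 10, 8, 12, 5, 2, 7, 11]
j→6 (data[6]=7≤11), i→3 (data[3]=12≥11); i<j, swap → [3, 10, 8, 7, 5, 2, 12, 11]
j→5, i→6; i≥j, return j=5. data = [3, 10, 8, 7, 5, 2, 12, 11]

5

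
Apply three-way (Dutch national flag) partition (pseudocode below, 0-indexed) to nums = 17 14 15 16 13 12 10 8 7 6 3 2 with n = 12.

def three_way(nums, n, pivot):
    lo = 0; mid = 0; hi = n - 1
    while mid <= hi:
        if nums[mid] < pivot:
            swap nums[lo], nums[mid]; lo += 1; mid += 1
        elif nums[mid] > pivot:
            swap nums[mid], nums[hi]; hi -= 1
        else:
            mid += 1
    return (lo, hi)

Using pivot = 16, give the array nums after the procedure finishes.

pivot = 16; lo=0, mid=0, hi=11
nums[mid]=17>16: swap nums[0],nums[11]; hi=10 → 2 14 15 16 13 12 10 8 7 6 3 17
nums[mid]=2<16: swap nums[0],nums[0]; lo=1,mid=1 → 2 14 15 16 13 12 10 8 7 6 3 17
nums[mid]=14<16: swap nums[1],nums[1]; lo=2,mid=2 → 2 14 15 16 13 12 10 8 7 6 3 17
nums[mid]=15<16: swap nums[2],nums[2]; lo=3,mid=3 → 2 14 15 16 13 12 10 8 7 6 3 17
nums[mid]=16=16: mid=4
nums[mid]=13<16: swap nums[3],nums[4]; lo=4,mid=5 → 2 14 15 13 16 12 10 8 7 6 3 17
nums[mid]=12<16: swap nums[4],nums[5]; lo=5,mid=6 → 2 14 15 13 12 16 10 8 7 6 3 17
nums[mid]=10<16: swap nums[5],nums[6]; lo=6,mid=7 → 2 14 15 13 12 10 16 8 7 6 3 17
nums[mid]=8<16: swap nums[6],nums[7]; lo=7,mid=8 → 2 14 15 13 12 10 8 16 7 6 3 17
nums[mid]=7<16: swap nums[7],nums[8]; lo=8,mid=9 → 2 14 15 13 12 10 8 7 16 6 3 17
nums[mid]=6<16: swap nums[8],nums[9]; lo=9,mid=10 → 2 14 15 13 12 10 8 7 6 16 3 17
nums[mid]=3<16: swap nums[9],nums[10]; lo=10,mid=11 → 2 14 15 13 12 10 8 7 6 3 16 17
end: lo=10, hi=10; nums = 2 14 15 13 12 10 8 7 6 3 16 17

2 14 15 13 12 10 8 7 6 3 16 17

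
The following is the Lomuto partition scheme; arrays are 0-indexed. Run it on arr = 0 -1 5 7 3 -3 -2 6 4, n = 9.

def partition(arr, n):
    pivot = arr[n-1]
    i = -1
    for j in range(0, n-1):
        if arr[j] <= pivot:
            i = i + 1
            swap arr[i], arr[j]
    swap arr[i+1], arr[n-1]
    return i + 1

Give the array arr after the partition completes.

pivot=4, i=-1
j=0: 0≤4, i=0, swap(0,0) ⇒ 0 -1 5 7 3 -3 -2 6 4
j=1: -1≤4, i=1, swap(1,1) ⇒ 0 -1 5 7 3 -3 -2 6 4
j=2: 5>4, skip
j=3: 7>4, skip
j=4: 3≤4, i=2, swap(2,4) ⇒ 0 -1 3 7 5 -3 -2 6 4
j=5: -3≤4, i=3, swap(3,5) ⇒ 0 -1 3 -3 5 7 -2 6 4
j=6: -2≤4, i=4, swap(4,6) ⇒ 0 -1 3 -3 -2 7 5 6 4
j=7: 6>4, skip
swap(5,8) ⇒ 0 -1 3 -3 -2 4 5 6 7; return 5

0 -1 3 -3 -2 4 5 6 7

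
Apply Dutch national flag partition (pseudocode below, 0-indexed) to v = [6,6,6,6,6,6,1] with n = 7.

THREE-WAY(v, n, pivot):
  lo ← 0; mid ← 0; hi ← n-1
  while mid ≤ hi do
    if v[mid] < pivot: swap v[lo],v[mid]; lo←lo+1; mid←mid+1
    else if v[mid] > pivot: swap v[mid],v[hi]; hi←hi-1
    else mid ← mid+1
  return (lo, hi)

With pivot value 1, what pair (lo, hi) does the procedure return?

(0, 0)

pivot = 1; lo=0, mid=0, hi=6
v[mid]=6>1: swap v[0],v[6]; hi=5 → [1,6,6,6,6,6,6]
v[mid]=1=1: mid=1
v[mid]=6>1: swap v[1],v[5]; hi=4 → [1,6,6,6,6,6,6]
v[mid]=6>1: swap v[1],v[4]; hi=3 → [1,6,6,6,6,6,6]
v[mid]=6>1: swap v[1],v[3]; hi=2 → [1,6,6,6,6,6,6]
v[mid]=6>1: swap v[1],v[2]; hi=1 → [1,6,6,6,6,6,6]
v[mid]=6>1: swap v[1],v[1]; hi=0 → [1,6,6,6,6,6,6]
end: lo=0, hi=0; v = [1,6,6,6,6,6,6]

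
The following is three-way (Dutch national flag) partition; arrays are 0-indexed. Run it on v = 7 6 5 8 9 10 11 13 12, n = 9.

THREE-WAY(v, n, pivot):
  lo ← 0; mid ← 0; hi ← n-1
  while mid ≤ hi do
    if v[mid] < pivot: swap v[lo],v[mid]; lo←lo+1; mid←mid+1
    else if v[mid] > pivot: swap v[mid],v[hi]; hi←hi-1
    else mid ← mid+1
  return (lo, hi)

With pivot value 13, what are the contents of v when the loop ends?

7 6 5 8 9 10 11 12 13

pivot = 13; lo=0, mid=0, hi=8
v[mid]=7<13: swap v[0],v[0]; lo=1,mid=1 → 7 6 5 8 9 10 11 13 12
v[mid]=6<13: swap v[1],v[1]; lo=2,mid=2 → 7 6 5 8 9 10 11 13 12
v[mid]=5<13: swap v[2],v[2]; lo=3,mid=3 → 7 6 5 8 9 10 11 13 12
v[mid]=8<13: swap v[3],v[3]; lo=4,mid=4 → 7 6 5 8 9 10 11 13 12
v[mid]=9<13: swap v[4],v[4]; lo=5,mid=5 → 7 6 5 8 9 10 11 13 12
v[mid]=10<13: swap v[5],v[5]; lo=6,mid=6 → 7 6 5 8 9 10 11 13 12
v[mid]=11<13: swap v[6],v[6]; lo=7,mid=7 → 7 6 5 8 9 10 11 13 12
v[mid]=13=13: mid=8
v[mid]=12<13: swap v[7],v[8]; lo=8,mid=9 → 7 6 5 8 9 10 11 12 13
end: lo=8, hi=8; v = 7 6 5 8 9 10 11 12 13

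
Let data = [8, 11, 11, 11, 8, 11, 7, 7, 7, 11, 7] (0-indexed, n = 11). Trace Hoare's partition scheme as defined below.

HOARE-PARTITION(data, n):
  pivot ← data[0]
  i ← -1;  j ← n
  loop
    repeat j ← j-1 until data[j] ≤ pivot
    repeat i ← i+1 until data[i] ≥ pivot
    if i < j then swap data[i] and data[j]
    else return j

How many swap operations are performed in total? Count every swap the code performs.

4

pivot=8
j stops at 10 (7), i stops at 0 (8); swap ⇒ [7, 11, 11, 11, 8, 11, 7, 7, 7, 11, 8]
j stops at 8 (7), i stops at 1 (11); swap ⇒ [7, 7, 11, 11, 8, 11, 7, 7, 11, 11, 8]
j stops at 7 (7), i stops at 2 (11); swap ⇒ [7, 7, 7, 11, 8, 11, 7, 11, 11, 11, 8]
j stops at 6 (7), i stops at 3 (11); swap ⇒ [7, 7, 7, 7, 8, 11, 11, 11, 11, 11, 8]
j stops at 4, i stops at 4; i≥j ⇒ return 4. data=[7, 7, 7, 7, 8, 11, 11, 11, 11, 11, 8]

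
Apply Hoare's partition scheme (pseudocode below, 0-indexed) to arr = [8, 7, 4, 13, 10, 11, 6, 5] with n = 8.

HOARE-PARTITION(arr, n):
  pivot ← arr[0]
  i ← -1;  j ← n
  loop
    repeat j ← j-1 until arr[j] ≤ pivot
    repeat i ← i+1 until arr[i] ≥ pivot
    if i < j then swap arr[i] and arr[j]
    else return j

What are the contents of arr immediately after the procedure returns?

[5, 7, 4, 6, 10, 11, 13, 8]

pivot = arr[0] = 8; i = -1, j = 8
j→7 (arr[7]=5≤8), i→0 (arr[0]=8≥8); i<j, swap → [5, 7, 4, 13, 10, 11, 6, 8]
j→6 (arr[6]=6≤8), i→3 (arr[3]=13≥8); i<j, swap → [5, 7, 4, 6, 10, 11, 13, 8]
j→3, i→4; i≥j, return j=3. arr = [5, 7, 4, 6, 10, 11, 13, 8]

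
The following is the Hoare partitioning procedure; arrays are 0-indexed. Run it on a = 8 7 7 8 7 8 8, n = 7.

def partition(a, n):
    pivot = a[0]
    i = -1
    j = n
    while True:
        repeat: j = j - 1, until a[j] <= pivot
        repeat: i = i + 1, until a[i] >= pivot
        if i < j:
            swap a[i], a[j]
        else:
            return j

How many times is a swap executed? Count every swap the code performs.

2

pivot=8
j stops at 6 (8), i stops at 0 (8); swap ⇒ 8 7 7 8 7 8 8
j stops at 5 (8), i stops at 3 (8); swap ⇒ 8 7 7 8 7 8 8
j stops at 4, i stops at 5; i≥j ⇒ return 4. a=8 7 7 8 7 8 8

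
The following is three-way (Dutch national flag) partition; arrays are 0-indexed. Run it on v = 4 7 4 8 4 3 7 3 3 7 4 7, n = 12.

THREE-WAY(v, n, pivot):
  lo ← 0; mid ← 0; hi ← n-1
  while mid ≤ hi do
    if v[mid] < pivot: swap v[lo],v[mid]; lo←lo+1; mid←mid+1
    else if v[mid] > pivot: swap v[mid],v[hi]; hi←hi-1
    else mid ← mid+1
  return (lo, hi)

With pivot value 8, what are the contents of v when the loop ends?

pivot = 8; lo=0, mid=0, hi=11
v[mid]=4<8: swap v[0],v[0]; lo=1,mid=1 → 4 7 4 8 4 3 7 3 3 7 4 7
v[mid]=7<8: swap v[1],v[1]; lo=2,mid=2 → 4 7 4 8 4 3 7 3 3 7 4 7
v[mid]=4<8: swap v[2],v[2]; lo=3,mid=3 → 4 7 4 8 4 3 7 3 3 7 4 7
v[mid]=8=8: mid=4
v[mid]=4<8: swap v[3],v[4]; lo=4,mid=5 → 4 7 4 4 8 3 7 3 3 7 4 7
v[mid]=3<8: swap v[4],v[5]; lo=5,mid=6 → 4 7 4 4 3 8 7 3 3 7 4 7
v[mid]=7<8: swap v[5],v[6]; lo=6,mid=7 → 4 7 4 4 3 7 8 3 3 7 4 7
v[mid]=3<8: swap v[6],v[7]; lo=7,mid=8 → 4 7 4 4 3 7 3 8 3 7 4 7
v[mid]=3<8: swap v[7],v[8]; lo=8,mid=9 → 4 7 4 4 3 7 3 3 8 7 4 7
v[mid]=7<8: swap v[8],v[9]; lo=9,mid=10 → 4 7 4 4 3 7 3 3 7 8 4 7
v[mid]=4<8: swap v[9],v[10]; lo=10,mid=11 → 4 7 4 4 3 7 3 3 7 4 8 7
v[mid]=7<8: swap v[10],v[11]; lo=11,mid=12 → 4 7 4 4 3 7 3 3 7 4 7 8
end: lo=11, hi=11; v = 4 7 4 4 3 7 3 3 7 4 7 8

4 7 4 4 3 7 3 3 7 4 7 8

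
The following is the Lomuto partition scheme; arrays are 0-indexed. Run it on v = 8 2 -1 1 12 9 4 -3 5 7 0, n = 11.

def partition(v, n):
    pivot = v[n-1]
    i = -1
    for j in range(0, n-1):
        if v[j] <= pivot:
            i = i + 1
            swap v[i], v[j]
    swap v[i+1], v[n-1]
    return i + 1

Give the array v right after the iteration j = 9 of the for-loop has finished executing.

pivot = v[10] = 0; i = -1
j=0: v[0]=8 > 0 → no swap
j=1: v[1]=2 > 0 → no swap
j=2: v[2]=-1 ≤ 0 → i=0, swap v[0],v[2] → -1 2 8 1 12 9 4 -3 5 7 0
j=3: v[3]=1 > 0 → no swap
j=4: v[4]=12 > 0 → no swap
j=5: v[5]=9 > 0 → no swap
j=6: v[6]=4 > 0 → no swap
j=7: v[7]=-3 ≤ 0 → i=1, swap v[1],v[7] → -1 -3 8 1 12 9 4 2 5 7 0
j=8: v[8]=5 > 0 → no swap
j=9: v[9]=7 > 0 → no swap
(after j=9) v = -1 -3 8 1 12 9 4 2 5 7 0

-1 -3 8 1 12 9 4 2 5 7 0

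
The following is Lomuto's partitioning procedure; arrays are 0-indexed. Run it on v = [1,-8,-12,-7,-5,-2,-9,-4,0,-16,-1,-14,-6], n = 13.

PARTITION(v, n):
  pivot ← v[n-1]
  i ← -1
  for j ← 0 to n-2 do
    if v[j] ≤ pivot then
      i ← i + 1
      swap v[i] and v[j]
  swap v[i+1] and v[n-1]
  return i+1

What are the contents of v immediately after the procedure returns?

pivot = v[12] = -6; i = -1
j=0: v[0]=1 > -6 → no swap
j=1: v[1]=-8 ≤ -6 → i=0, swap v[0],v[1] → [-8,1,-12,-7,-5,-2,-9,-4,0,-16,-1,-14,-6]
j=2: v[2]=-12 ≤ -6 → i=1, swap v[1],v[2] → [-8,-12,1,-7,-5,-2,-9,-4,0,-16,-1,-14,-6]
j=3: v[3]=-7 ≤ -6 → i=2, swap v[2],v[3] → [-8,-12,-7,1,-5,-2,-9,-4,0,-16,-1,-14,-6]
j=4: v[4]=-5 > -6 → no swap
j=5: v[5]=-2 > -6 → no swap
j=6: v[6]=-9 ≤ -6 → i=3, swap v[3],v[6] → [-8,-12,-7,-9,-5,-2,1,-4,0,-16,-1,-14,-6]
j=7: v[7]=-4 > -6 → no swap
j=8: v[8]=0 > -6 → no swap
j=9: v[9]=-16 ≤ -6 → i=4, swap v[4],v[9] → [-8,-12,-7,-9,-16,-2,1,-4,0,-5,-1,-14,-6]
j=10: v[10]=-1 > -6 → no swap
j=11: v[11]=-14 ≤ -6 → i=5, swap v[5],v[11] → [-8,-12,-7,-9,-16,-14,1,-4,0,-5,-1,-2,-6]
final swap v[6],v[12] → [-8,-12,-7,-9,-16,-14,-6,-4,0,-5,-1,-2,1]; return 6

[-8,-12,-7,-9,-16,-14,-6,-4,0,-5,-1,-2,1]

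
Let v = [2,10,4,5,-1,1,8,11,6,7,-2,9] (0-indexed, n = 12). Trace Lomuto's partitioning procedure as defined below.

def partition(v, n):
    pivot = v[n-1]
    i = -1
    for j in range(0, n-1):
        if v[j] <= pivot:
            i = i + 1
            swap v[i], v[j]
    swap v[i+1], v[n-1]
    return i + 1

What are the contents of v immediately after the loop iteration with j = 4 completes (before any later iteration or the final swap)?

pivot=9, i=-1
j=0: 2≤9, i=0, swap(0,0) ⇒ [2,10,4,5,-1,1,8,11,6,7,-2,9]
j=1: 10>9, skip
j=2: 4≤9, i=1, swap(1,2) ⇒ [2,4,10,5,-1,1,8,11,6,7,-2,9]
j=3: 5≤9, i=2, swap(2,3) ⇒ [2,4,5,10,-1,1,8,11,6,7,-2,9]
j=4: -1≤9, i=3, swap(3,4) ⇒ [2,4,5,-1,10,1,8,11,6,7,-2,9]
(after j=4) v = [2,4,5,-1,10,1,8,11,6,7,-2,9]

[2,4,5,-1,10,1,8,11,6,7,-2,9]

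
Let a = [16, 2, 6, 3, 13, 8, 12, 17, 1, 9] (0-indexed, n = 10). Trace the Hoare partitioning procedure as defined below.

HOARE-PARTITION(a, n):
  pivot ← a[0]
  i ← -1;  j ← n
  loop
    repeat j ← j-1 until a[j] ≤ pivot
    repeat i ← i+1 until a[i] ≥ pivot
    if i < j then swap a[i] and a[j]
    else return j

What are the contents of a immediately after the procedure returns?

pivot=16
j stops at 9 (9), i stops at 0 (16); swap ⇒ [9, 2, 6, 3, 13, 8, 12, 17, 1, 16]
j stops at 8 (1), i stops at 7 (17); swap ⇒ [9, 2, 6, 3, 13, 8, 12, 1, 17, 16]
j stops at 7, i stops at 8; i≥j ⇒ return 7. a=[9, 2, 6, 3, 13, 8, 12, 1, 17, 16]

[9, 2, 6, 3, 13, 8, 12, 1, 17, 16]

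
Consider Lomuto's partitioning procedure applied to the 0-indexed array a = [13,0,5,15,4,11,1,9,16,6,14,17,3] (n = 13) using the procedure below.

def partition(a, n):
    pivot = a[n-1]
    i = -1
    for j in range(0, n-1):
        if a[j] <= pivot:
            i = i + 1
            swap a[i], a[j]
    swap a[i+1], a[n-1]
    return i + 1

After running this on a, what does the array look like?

pivot=3, i=-1
j=0: 13>3, skip
j=1: 0≤3, i=0, swap(0,1) ⇒ [0,13,5,15,4,11,1,9,16,6,14,17,3]
j=2: 5>3, skip
j=3: 15>3, skip
j=4: 4>3, skip
j=5: 11>3, skip
j=6: 1≤3, i=1, swap(1,6) ⇒ [0,1,5,15,4,11,13,9,16,6,14,17,3]
j=7: 9>3, skip
j=8: 16>3, skip
j=9: 6>3, skip
j=10: 14>3, skip
j=11: 17>3, skip
swap(2,12) ⇒ [0,1,3,15,4,11,13,9,16,6,14,17,5]; return 2

[0,1,3,15,4,11,13,9,16,6,14,17,5]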